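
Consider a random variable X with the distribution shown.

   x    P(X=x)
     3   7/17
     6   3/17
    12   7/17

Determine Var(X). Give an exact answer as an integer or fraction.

4914/289

E[X] = (7/17)·3 + (3/17)·6 + (7/17)·12 = 123/17
E[X²] = (7/17)·9 + (3/17)·36 + (7/17)·144 = 1179/17
Var(X) = 1179/17 − (123/17)² = 4914/289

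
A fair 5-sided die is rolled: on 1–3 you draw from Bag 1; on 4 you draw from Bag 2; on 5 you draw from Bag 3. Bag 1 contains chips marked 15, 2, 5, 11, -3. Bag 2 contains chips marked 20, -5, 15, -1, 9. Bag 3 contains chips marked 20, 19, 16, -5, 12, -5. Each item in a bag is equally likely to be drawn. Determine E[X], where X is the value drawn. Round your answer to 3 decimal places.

7.020

E[X | Bag 1] = (15 + 2 + 5 + 11 − 3)/5 = 6
E[X | Bag 2] = (20 − 5 + 15 − 1 + 9)/5 = 38/5
E[X | Bag 3] = (20 + 19 + 16 − 5 + 12 − 5)/6 = 19/2
E[X] = (3/5)·6 + (1/5)·38/5 + (1/5)·19/2 = 351/50 ≈ 7.020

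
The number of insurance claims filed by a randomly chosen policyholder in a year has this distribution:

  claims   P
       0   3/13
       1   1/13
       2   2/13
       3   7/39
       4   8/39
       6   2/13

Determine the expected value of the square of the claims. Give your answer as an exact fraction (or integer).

434/39

E[X²] = (3/13)·0 + (1/13)·1 + (2/13)·4 + (7/39)·9 + (8/39)·16 + (2/13)·36
     = 434/39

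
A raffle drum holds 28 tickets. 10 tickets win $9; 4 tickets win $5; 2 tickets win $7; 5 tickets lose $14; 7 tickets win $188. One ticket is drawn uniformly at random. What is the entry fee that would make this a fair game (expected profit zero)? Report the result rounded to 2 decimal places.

E[payout] = (10/28)·9 + (4/28)·5 + (2/28)·7 + (5/28)·(-14) + (7/28)·188 = 685/14
Fair fee = E[payout] = 685/14 ≈ $48.93

$48.93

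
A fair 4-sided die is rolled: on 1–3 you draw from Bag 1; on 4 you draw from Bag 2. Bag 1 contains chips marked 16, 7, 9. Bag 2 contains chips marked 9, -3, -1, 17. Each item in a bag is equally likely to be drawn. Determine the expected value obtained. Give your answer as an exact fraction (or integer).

75/8

E[X | Bag 1] = (16 + 7 + 9)/3 = 32/3
E[X | Bag 2] = (9 − 3 − 1 + 17)/4 = 11/2
E[X] = (3/4)·32/3 + (1/4)·11/2 = 75/8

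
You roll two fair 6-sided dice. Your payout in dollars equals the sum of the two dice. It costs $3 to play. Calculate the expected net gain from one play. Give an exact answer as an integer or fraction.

$4

Distribution of the sum of the two dice: 2 w.p. 1/36, 3 w.p. 1/18, 4 w.p. 1/12, 5 w.p. 1/9, 6 w.p. 5/36, 7 w.p. 1/6, …
E[payout] = (1/36)·2 + (1/18)·3 + (1/12)·4 + (1/9)·5 + (5/36)·6 + (1/6)·7 + (5/36)·8 + (1/9)·9 + (1/12)·10 + (1/18)·11 + (1/36)·12 = 7
Expected profit = 7 − 3 = 4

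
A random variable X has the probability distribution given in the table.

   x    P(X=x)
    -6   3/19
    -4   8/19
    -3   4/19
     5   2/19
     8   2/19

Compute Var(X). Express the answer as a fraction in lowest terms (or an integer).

7254/361

E[X] = (3/19)·(-6) + (8/19)·(-4) + (4/19)·(-3) + (2/19)·5 + (2/19)·8 = -36/19
E[X²] = (3/19)·36 + (8/19)·16 + (4/19)·9 + (2/19)·25 + (2/19)·64 = 450/19
Var(X) = 450/19 − (-36/19)² = 7254/361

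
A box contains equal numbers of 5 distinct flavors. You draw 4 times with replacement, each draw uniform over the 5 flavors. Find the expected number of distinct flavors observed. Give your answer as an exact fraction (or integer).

Let Xⱼ=1 if type j appears at least once. P(Xⱼ=1) = 1 − ((5−1)/5)^4 = 369/625.
E[#distinct] = 5·369/625 = 369/125.

369/125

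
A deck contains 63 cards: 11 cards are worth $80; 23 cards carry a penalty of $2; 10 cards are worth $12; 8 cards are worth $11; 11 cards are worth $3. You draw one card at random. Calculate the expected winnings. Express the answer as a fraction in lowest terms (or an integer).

1075/63 dollars

E[payout] = (11/63)·80 + (23/63)·(-2) + (10/63)·12 + (8/63)·11 + (11/63)·3 = 1075/63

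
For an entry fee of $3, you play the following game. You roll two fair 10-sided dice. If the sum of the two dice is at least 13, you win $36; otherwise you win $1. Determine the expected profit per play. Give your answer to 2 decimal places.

E[payout] = (16/25)·1 + (9/25)·36 = 68/5
Expected profit = 68/5 − 3 = 53/5 ≈ $10.60

$10.60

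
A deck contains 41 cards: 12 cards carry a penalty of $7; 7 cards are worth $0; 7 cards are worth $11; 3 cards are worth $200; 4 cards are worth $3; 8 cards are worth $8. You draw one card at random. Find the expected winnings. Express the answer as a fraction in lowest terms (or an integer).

E[payout] = (12/41)·(-7) + (7/41)·0 + (7/41)·11 + (3/41)·200 + (4/41)·3 + (8/41)·8 = 669/41

669/41 dollars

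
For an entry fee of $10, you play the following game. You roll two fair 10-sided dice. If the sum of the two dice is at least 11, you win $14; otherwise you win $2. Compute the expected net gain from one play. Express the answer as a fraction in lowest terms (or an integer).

-7/5 dollars

E[payout] = (9/20)·2 + (11/20)·14 = 43/5
Expected profit = 43/5 − 10 = -7/5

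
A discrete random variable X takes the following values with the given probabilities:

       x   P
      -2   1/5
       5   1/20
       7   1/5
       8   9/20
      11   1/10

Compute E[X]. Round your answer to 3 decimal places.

5.950

E[X] = (1/5)·(-2) + (1/20)·5 + (1/5)·7 + (9/20)·8 + (1/10)·11
     = 119/20 ≈ 5.950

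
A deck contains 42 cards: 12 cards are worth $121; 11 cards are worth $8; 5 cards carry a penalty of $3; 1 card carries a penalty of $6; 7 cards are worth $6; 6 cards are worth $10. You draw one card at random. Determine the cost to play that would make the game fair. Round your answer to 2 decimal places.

$38.60

E[payout] = (12/42)·121 + (11/42)·8 + (5/42)·(-3) + (1/42)·(-6) + (7/42)·6 + (6/42)·10 = 1621/42
Fair fee = E[payout] = 1621/42 ≈ $38.60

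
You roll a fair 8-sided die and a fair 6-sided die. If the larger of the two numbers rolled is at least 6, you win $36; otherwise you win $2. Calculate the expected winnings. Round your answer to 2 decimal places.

$18.29

E[payout] = (25/48)·2 + (23/48)·36 = 439/24
≈ $18.29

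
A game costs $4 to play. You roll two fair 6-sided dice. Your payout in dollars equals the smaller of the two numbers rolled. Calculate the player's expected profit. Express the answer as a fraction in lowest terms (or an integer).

-53/36 dollars

Distribution of the smaller of the two numbers rolled: 1 w.p. 11/36, 2 w.p. 1/4, 3 w.p. 7/36, 4 w.p. 5/36, 5 w.p. 1/12, 6 w.p. 1/36
E[payout] = (11/36)·1 + (1/4)·2 + (7/36)·3 + (5/36)·4 + (1/12)·5 + (1/36)·6 = 91/36
Expected profit = 91/36 − 4 = -53/36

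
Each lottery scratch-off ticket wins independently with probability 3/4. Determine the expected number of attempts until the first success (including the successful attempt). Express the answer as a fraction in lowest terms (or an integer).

4/3

For a geometric distribution, E[trials] = 1/p = 1/(3/4) = 4/3.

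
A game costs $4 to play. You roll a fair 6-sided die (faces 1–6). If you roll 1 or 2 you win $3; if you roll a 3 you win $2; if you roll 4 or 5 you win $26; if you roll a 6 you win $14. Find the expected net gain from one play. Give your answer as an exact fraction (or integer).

E[payout] = (1/6)·2 + (1/3)·3 + (1/6)·14 + (1/3)·26 = 37/3
Expected profit = 37/3 − 4 = 25/3

25/3 dollars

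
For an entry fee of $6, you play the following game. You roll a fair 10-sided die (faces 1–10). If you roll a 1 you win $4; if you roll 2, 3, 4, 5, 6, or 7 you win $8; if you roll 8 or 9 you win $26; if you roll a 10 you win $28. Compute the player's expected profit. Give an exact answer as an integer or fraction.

36/5 dollars

E[payout] = (1/10)·4 + (3/5)·8 + (1/5)·26 + (1/10)·28 = 66/5
Expected profit = 66/5 − 6 = 36/5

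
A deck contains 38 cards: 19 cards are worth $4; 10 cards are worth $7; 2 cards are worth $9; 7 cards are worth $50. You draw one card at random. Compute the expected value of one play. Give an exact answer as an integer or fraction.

E[payout] = (19/38)·4 + (10/38)·7 + (2/38)·9 + (7/38)·50 = 257/19

257/19 dollars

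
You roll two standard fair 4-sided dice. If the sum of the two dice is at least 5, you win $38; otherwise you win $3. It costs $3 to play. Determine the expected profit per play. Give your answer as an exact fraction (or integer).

175/8 dollars

E[payout] = (3/8)·3 + (5/8)·38 = 199/8
Expected profit = 199/8 − 3 = 175/8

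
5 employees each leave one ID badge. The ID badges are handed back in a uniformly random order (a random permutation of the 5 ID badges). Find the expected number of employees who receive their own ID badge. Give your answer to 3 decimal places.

1.000

Let Xᵢ = 1 if person i gets their own ID badge. For each i, P(Xᵢ=1) = 1/5.
By linearity of expectation, E[X₁+…+X_5] = 5·(1/5) = 1.
≈ 1.000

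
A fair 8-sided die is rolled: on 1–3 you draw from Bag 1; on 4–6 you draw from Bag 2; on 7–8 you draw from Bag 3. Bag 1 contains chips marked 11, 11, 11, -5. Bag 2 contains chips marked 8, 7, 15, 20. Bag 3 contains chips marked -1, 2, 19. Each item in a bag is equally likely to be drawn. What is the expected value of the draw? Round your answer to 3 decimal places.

E[X | Bag 1] = (11 + 11 + 11 − 5)/4 = 7
E[X | Bag 2] = (8 + 7 + 15 + 20)/4 = 25/2
E[X | Bag 3] = (-1 + 2 + 19)/3 = 20/3
E[X] = (3/8)·7 + (3/8)·25/2 + (1/4)·20/3 = 431/48 ≈ 8.979

8.979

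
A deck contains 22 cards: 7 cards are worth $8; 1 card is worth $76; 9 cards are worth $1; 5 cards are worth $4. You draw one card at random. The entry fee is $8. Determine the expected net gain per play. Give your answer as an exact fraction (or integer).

-15/22 dollars

E[payout] = (7/22)·8 + (1/22)·76 + (9/22)·1 + (5/22)·4 = 161/22
Expected profit = 161/22 − 8 = -15/22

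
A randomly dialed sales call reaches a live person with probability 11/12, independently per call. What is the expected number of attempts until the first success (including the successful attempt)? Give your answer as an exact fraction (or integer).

12/11

For a geometric distribution, E[trials] = 1/p = 1/(11/12) = 12/11.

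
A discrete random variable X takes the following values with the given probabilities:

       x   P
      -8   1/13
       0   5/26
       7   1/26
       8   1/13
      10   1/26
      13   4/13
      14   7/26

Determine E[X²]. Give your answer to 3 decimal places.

120.346

E[X²] = (1/13)·64 + (5/26)·0 + (1/26)·49 + (1/13)·64 + (1/26)·100 + (4/13)·169 + (7/26)·196
     = 3129/26 ≈ 120.346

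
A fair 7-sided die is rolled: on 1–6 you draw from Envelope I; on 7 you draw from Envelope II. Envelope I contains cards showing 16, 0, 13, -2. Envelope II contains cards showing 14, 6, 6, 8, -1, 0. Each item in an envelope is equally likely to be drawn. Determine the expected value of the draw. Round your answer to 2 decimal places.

E[X | Envelope I] = (16 + 0 + 13 − 2)/4 = 27/4
E[X | Envelope II] = (14 + 6 + 6 + 8 − 1 + 0)/6 = 11/2
E[X] = (6/7)·27/4 + (1/7)·11/2 = 46/7 ≈ 6.57

6.57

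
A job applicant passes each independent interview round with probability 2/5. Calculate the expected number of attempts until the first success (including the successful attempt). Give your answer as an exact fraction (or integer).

For a geometric distribution, E[trials] = 1/p = 1/(2/5) = 5/2.

5/2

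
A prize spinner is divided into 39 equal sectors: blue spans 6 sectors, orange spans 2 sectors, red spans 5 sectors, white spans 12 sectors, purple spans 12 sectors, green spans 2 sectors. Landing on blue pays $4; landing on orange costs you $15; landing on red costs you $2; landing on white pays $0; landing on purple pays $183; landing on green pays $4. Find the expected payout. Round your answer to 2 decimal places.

E[payout] = (6/39)·4 + (2/39)·(-15) + (5/39)·(-2) + (12/39)·0 + (12/39)·183 + (2/39)·4 = 2188/39
≈ $56.10

$56.10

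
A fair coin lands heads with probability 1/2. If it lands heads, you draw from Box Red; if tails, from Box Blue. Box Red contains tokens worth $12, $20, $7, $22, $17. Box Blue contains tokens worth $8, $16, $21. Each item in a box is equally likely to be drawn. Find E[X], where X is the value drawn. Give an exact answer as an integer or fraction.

E[X | Box Red] = (12 + 20 + 7 + 22 + 17)/5 = 78/5
E[X | Box Blue] = (8 + 16 + 21)/3 = 15
E[X] = (1/2)·78/5 + (1/2)·15 = 153/10

153/10 dollars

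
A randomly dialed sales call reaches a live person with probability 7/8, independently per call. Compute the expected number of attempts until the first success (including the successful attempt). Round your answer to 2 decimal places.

1.14

For a geometric distribution, E[trials] = 1/p = 1/(7/8) = 8/7.
≈ 1.14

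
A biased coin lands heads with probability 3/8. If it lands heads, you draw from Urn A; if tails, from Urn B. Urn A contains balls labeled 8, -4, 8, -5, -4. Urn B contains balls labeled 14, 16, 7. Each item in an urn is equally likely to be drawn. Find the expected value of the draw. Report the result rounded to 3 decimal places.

7.933

E[X | Urn A] = (8 − 4 + 8 − 5 − 4)/5 = 3/5
E[X | Urn B] = (14 + 16 + 7)/3 = 37/3
E[X] = (3/8)·3/5 + (5/8)·37/3 = 119/15 ≈ 7.933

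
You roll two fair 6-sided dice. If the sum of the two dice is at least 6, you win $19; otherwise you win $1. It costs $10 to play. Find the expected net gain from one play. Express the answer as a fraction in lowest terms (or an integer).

$4

E[payout] = (5/18)·1 + (13/18)·19 = 14
Expected profit = 14 − 10 = 4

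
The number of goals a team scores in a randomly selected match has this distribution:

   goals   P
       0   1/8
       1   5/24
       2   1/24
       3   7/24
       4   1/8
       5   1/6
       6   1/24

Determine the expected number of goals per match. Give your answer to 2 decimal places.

E[X] = (1/8)·0 + (5/24)·1 + (1/24)·2 + (7/24)·3 + (1/8)·4 + (1/6)·5 + (1/24)·6
     = 11/4 ≈ 2.75

2.75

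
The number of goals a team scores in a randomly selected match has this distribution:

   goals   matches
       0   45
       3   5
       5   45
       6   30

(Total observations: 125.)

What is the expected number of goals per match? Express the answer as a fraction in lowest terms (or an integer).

84/25

Total = 125, so P(goals=0) = 45/125, etc.
E[X] = (9/25)·0 + (1/25)·3 + (9/25)·5 + (6/25)·6
     = 84/25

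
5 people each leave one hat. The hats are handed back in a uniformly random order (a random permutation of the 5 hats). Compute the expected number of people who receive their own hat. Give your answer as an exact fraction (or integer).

1

Let Xᵢ = 1 if person i gets their own hat. For each i, P(Xᵢ=1) = 1/5.
By linearity of expectation, E[X₁+…+X_5] = 5·(1/5) = 1.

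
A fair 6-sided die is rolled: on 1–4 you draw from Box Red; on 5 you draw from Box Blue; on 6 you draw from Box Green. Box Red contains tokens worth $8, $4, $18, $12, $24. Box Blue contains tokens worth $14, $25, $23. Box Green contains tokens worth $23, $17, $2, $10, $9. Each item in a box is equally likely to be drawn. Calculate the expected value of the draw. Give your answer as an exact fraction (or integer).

E[X | Box Red] = (8 + 4 + 18 + 12 + 24)/5 = 66/5
E[X | Box Blue] = (14 + 25 + 23)/3 = 62/3
E[X | Box Green] = (23 + 17 + 2 + 10 + 9)/5 = 61/5
E[X] = (2/3)·66/5 + (1/6)·62/3 + (1/6)·61/5 = 257/18

257/18 dollars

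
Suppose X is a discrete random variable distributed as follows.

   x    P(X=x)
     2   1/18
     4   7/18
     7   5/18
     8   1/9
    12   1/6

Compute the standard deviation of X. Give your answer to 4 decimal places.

2.9861

E[X] = 13/2, E[X²] = 307/6
Var(X) = E[X²] − (E[X])² = 307/6 − 169/4 = 107/12
SD(X) = √(107/12) ≈ 2.9861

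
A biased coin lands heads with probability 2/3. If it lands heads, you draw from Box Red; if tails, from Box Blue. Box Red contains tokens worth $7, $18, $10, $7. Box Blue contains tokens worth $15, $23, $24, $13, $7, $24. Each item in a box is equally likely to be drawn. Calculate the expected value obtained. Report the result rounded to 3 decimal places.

E[X | Box Red] = (7 + 18 + 10 + 7)/4 = 21/2
E[X | Box Blue] = (15 + 23 + 24 + 13 + 7 + 24)/6 = 53/3
E[X] = (2/3)·21/2 + (1/3)·53/3 = 116/9 ≈ 12.889

$12.889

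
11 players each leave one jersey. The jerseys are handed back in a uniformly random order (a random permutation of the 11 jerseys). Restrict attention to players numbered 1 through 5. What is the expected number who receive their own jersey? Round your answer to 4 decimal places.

Let Xᵢ = 1 if person i gets their own jersey. For each i, P(Xᵢ=1) = 1/11.
By linearity of expectation, E[X₁+…+X_5] = 5·(1/11) = 5/11.
≈ 0.4545

0.4545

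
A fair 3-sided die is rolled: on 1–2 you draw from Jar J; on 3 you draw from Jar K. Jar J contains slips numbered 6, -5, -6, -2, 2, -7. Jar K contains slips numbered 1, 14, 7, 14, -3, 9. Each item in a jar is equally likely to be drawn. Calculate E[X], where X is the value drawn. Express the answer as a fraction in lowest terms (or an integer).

1

E[X | Jar J] = (6 − 5 − 6 − 2 + 2 − 7)/6 = -2
E[X | Jar K] = (1 + 14 + 7 + 14 − 3 + 9)/6 = 7
E[X] = (2/3)·(-2) + (1/3)·7 = 1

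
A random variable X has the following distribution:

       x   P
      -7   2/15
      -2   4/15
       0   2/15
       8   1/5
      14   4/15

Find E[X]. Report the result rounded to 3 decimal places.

E[X] = (2/15)·(-7) + (4/15)·(-2) + (2/15)·0 + (1/5)·8 + (4/15)·14
     = 58/15 ≈ 3.867

3.867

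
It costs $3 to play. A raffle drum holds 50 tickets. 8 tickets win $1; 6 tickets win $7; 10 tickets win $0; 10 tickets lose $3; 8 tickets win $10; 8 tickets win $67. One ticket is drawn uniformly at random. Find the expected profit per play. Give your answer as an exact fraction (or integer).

E[payout] = (8/50)·1 + (6/50)·7 + (10/50)·0 + (10/50)·(-3) + (8/50)·10 + (8/50)·67 = 318/25
Expected profit = 318/25 − 3 = 243/25

243/25 dollars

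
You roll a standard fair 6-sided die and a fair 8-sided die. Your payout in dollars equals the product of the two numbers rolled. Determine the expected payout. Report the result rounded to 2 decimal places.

Distribution of the product of the two numbers rolled: 1 w.p. 1/48, 2 w.p. 1/24, 3 w.p. 1/24, 4 w.p. 1/16, 5 w.p. 1/24, 6 w.p. 1/12, …
E[payout] = (1/48)·1 + (1/24)·2 + (1/24)·3 + (1/16)·4 + (1/24)·5 + (1/12)·6 + (1/48)·7 + (1/16)·8 + (1/48)·9 + (1/24)·10 + (1/12)·12 + (1/48)·14 + (1/24)·15 + (1/24)·16 + (1/24)·18 + (1/24)·20 + (1/48)·21 + (1/16)·24 + (1/48)·25 + (1/48)·28 + (1/24)·30 + (1/48)·32 + (1/48)·35 + (1/48)·36 + (1/48)·40 + (1/48)·42 + (1/48)·48 = 63/4
≈ $15.75

$15.75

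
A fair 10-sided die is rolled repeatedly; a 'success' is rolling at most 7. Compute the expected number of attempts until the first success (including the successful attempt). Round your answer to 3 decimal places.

For a geometric distribution, E[trials] = 1/p = 1/(7/10) = 10/7.
≈ 1.429

1.429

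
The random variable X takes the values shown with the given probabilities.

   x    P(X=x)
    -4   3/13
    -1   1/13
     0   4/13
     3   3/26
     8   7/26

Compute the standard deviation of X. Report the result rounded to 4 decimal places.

E[X] = 3/2, E[X²] = 573/26
Var(X) = E[X²] − (E[X])² = 573/26 − 9/4 = 1029/52
SD(X) = √(1029/52) ≈ 4.4484

4.4484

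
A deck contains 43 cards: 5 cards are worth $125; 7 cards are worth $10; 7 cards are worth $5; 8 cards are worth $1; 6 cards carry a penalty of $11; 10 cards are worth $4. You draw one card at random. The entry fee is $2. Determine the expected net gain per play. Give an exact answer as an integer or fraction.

626/43 dollars

E[payout] = (5/43)·125 + (7/43)·10 + (7/43)·5 + (8/43)·1 + (6/43)·(-11) + (10/43)·4 = 712/43
Expected profit = 712/43 − 2 = 626/43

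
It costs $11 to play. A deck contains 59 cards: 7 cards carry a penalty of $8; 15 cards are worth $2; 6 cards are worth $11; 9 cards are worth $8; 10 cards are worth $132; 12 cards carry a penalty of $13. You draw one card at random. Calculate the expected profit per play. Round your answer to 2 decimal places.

$10.63

E[payout] = (7/59)·(-8) + (15/59)·2 + (6/59)·11 + (9/59)·8 + (10/59)·132 + (12/59)·(-13) = 1276/59
Expected profit = 1276/59 − 11 = 627/59 ≈ $10.63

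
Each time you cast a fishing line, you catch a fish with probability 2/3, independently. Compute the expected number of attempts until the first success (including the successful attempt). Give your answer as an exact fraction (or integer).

For a geometric distribution, E[trials] = 1/p = 1/(2/3) = 3/2.

3/2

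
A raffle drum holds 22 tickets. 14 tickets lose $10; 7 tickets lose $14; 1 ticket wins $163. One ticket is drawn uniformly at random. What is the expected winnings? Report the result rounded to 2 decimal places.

-$3.41

E[payout] = (14/22)·(-10) + (7/22)·(-14) + (1/22)·163 = -75/22
≈ -$3.41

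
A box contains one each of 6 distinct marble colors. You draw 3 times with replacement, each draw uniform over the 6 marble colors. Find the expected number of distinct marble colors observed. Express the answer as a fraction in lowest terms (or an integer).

91/36

Let Xⱼ=1 if type j appears at least once. P(Xⱼ=1) = 1 − ((6−1)/6)^3 = 91/216.
E[#distinct] = 6·91/216 = 91/36.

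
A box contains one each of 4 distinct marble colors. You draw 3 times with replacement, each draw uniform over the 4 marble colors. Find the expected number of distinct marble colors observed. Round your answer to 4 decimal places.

2.3125

Let Xⱼ=1 if type j appears at least once. P(Xⱼ=1) = 1 − ((4−1)/4)^3 = 37/64.
E[#distinct] = 4·37/64 = 37/16.
≈ 2.3125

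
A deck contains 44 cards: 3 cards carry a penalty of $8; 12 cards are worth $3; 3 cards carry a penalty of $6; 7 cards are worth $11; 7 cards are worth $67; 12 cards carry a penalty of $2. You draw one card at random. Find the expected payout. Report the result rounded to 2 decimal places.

E[payout] = (3/44)·(-8) + (12/44)·3 + (3/44)·(-6) + (7/44)·11 + (7/44)·67 + (12/44)·(-2) = 129/11
≈ $11.73

$11.73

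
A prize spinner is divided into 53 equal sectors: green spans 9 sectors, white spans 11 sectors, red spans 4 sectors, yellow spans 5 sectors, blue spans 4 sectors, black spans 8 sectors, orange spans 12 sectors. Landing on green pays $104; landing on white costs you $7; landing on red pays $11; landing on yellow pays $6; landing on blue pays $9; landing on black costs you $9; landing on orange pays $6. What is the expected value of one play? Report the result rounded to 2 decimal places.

$18.28

E[payout] = (9/53)·104 + (11/53)·(-7) + (4/53)·11 + (5/53)·6 + (4/53)·9 + (8/53)·(-9) + (12/53)·6 = 969/53
≈ $18.28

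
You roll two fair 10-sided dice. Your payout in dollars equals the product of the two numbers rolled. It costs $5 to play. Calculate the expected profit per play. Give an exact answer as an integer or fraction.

101/4 dollars

Distribution of the product of the two numbers rolled: 1 w.p. 1/100, 2 w.p. 1/50, 3 w.p. 1/50, 4 w.p. 3/100, 5 w.p. 1/50, 6 w.p. 1/25, …
E[payout] = (1/100)·1 + (1/50)·2 + (1/50)·3 + (3/100)·4 + (1/50)·5 + (1/25)·6 + (1/50)·7 + (1/25)·8 + (3/100)·9 + (1/25)·10 + (1/25)·12 + (1/50)·14 + (1/50)·15 + (3/100)·16 + (1/25)·18 + (1/25)·20 + (1/50)·21 + (1/25)·24 + (1/100)·25 + (1/50)·27 + (1/50)·28 + (1/25)·30 + (1/50)·32 + (1/50)·35 + (3/100)·36 + (1/25)·40 + (1/50)·42 + (1/50)·45 + (1/50)·48 + (1/100)·49 + (1/50)·50 + (1/50)·54 + (1/50)·56 + (1/50)·60 + (1/50)·63 + (1/100)·64 + (1/50)·70 + (1/50)·72 + (1/50)·80 + (1/100)·81 + (1/50)·90 + (1/100)·100 = 121/4
Expected profit = 121/4 − 5 = 101/4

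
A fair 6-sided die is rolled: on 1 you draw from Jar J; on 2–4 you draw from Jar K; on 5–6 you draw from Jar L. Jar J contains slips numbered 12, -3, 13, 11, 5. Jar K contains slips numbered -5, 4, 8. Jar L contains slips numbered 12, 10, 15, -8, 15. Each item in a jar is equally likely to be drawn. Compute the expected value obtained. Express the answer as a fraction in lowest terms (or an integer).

161/30

E[X | Jar J] = (12 − 3 + 13 + 11 + 5)/5 = 38/5
E[X | Jar K] = (-5 + 4 + 8)/3 = 7/3
E[X | Jar L] = (12 + 10 + 15 − 8 + 15)/5 = 44/5
E[X] = (1/6)·38/5 + (1/2)·7/3 + (1/3)·44/5 = 161/30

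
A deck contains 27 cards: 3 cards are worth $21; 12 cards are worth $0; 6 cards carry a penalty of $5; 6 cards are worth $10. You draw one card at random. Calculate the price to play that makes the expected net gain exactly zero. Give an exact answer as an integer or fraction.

E[payout] = (3/27)·21 + (12/27)·0 + (6/27)·(-5) + (6/27)·10 = 31/9
Fair fee = E[payout] = 31/9

31/9 dollars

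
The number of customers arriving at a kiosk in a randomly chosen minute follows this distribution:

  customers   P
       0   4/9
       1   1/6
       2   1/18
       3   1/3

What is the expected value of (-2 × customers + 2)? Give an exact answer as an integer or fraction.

-5/9

E[-2x+2] = (4/9)·2 + (1/6)·0 + (1/18)·(-2) + (1/3)·(-4)
     = -5/9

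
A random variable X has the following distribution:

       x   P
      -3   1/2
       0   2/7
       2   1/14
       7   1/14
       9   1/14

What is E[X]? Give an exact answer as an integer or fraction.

-3/14

E[X] = (1/2)·(-3) + (2/7)·0 + (1/14)·2 + (1/14)·7 + (1/14)·9
     = -3/14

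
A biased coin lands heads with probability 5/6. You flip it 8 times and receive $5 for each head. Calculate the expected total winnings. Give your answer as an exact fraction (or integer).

E[#heads] = 8·5/6 = 20/3 (linearity over flips).
E[winnings] = 5·20/3 = 100/3.

100/3 dollars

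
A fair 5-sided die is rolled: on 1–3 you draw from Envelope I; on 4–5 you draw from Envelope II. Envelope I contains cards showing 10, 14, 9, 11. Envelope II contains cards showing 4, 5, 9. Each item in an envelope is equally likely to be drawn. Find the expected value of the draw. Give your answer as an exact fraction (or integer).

9

E[X | Envelope I] = (10 + 14 + 9 + 11)/4 = 11
E[X | Envelope II] = (4 + 5 + 9)/3 = 6
E[X] = (3/5)·11 + (2/5)·6 = 9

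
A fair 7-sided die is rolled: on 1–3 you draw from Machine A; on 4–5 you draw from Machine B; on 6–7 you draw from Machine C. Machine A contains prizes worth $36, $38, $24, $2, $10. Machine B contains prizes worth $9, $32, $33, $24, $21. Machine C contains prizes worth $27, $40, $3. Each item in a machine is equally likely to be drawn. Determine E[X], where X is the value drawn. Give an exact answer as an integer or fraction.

E[X | Machine A] = (36 + 38 + 24 + 2 + 10)/5 = 22
E[X | Machine B] = (9 + 32 + 33 + 24 + 21)/5 = 119/5
E[X | Machine C] = (27 + 40 + 3)/3 = 70/3
E[X] = (3/7)·22 + (2/7)·119/5 + (2/7)·70/3 = 2404/105

2404/105 dollars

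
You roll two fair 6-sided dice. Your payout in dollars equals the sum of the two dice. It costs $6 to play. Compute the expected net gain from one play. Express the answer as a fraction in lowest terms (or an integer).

Distribution of the sum of the two dice: 2 w.p. 1/36, 3 w.p. 1/18, 4 w.p. 1/12, 5 w.p. 1/9, 6 w.p. 5/36, 7 w.p. 1/6, …
E[payout] = (1/36)·2 + (1/18)·3 + (1/12)·4 + (1/9)·5 + (5/36)·6 + (1/6)·7 + (5/36)·8 + (1/9)·9 + (1/12)·10 + (1/18)·11 + (1/36)·12 = 7
Expected profit = 7 − 6 = 1

$1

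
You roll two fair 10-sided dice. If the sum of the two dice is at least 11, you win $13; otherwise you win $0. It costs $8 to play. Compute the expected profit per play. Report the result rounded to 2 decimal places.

E[payout] = (9/20)·0 + (11/20)·13 = 143/20
Expected profit = 143/20 − 8 = -17/20 ≈ -$0.85

-$0.85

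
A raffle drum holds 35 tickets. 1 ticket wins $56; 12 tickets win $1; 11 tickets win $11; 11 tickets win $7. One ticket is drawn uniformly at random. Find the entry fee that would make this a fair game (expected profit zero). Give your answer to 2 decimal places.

E[payout] = (1/35)·56 + (12/35)·1 + (11/35)·11 + (11/35)·7 = 38/5
Fair fee = E[payout] = 38/5 ≈ $7.60

$7.60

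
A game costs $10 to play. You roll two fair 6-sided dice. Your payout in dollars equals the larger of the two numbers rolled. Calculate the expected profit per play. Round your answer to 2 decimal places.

-$5.53

Distribution of the larger of the two numbers rolled: 1 w.p. 1/36, 2 w.p. 1/12, 3 w.p. 5/36, 4 w.p. 7/36, 5 w.p. 1/4, 6 w.p. 11/36
E[payout] = (1/36)·1 + (1/12)·2 + (5/36)·3 + (7/36)·4 + (1/4)·5 + (11/36)·6 = 161/36
Expected profit = 161/36 − 10 = -199/36 ≈ -$5.53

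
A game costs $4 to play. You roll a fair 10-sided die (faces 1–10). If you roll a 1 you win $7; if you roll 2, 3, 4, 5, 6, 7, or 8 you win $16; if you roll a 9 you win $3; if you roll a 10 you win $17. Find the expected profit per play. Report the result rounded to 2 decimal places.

$9.90

E[payout] = (1/10)·3 + (1/10)·7 + (7/10)·16 + (1/10)·17 = 139/10
Expected profit = 139/10 − 4 = 99/10 ≈ $9.90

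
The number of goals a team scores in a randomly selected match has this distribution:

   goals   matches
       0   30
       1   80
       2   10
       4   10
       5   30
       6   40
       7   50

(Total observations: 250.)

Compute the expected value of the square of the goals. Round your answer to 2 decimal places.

Total = 250, so P(goals=0) = 30/250, etc.
E[X²] = (3/25)·0 + (8/25)·1 + (1/25)·4 + (1/25)·16 + (3/25)·25 + (4/25)·36 + (1/5)·49
     = 492/25 ≈ 19.68

19.68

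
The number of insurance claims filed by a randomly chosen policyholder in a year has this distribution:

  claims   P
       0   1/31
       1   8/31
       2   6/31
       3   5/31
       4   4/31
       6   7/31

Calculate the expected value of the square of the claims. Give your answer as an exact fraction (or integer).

E[X²] = (1/31)·0 + (8/31)·1 + (6/31)·4 + (5/31)·9 + (4/31)·16 + (7/31)·36
     = 393/31

393/31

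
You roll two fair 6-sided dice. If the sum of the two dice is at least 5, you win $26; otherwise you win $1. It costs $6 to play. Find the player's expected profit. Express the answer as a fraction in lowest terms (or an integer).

95/6 dollars

E[payout] = (1/6)·1 + (5/6)·26 = 131/6
Expected profit = 131/6 − 6 = 95/6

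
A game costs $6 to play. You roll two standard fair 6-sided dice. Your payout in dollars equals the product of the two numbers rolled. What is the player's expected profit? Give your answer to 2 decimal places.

$6.25

Distribution of the product of the two numbers rolled: 1 w.p. 1/36, 2 w.p. 1/18, 3 w.p. 1/18, 4 w.p. 1/12, 5 w.p. 1/18, 6 w.p. 1/9, …
E[payout] = (1/36)·1 + (1/18)·2 + (1/18)·3 + (1/12)·4 + (1/18)·5 + (1/9)·6 + (1/18)·8 + (1/36)·9 + (1/18)·10 + (1/9)·12 + (1/18)·15 + (1/36)·16 + (1/18)·18 + (1/18)·20 + (1/18)·24 + (1/36)·25 + (1/18)·30 + (1/36)·36 = 49/4
Expected profit = 49/4 − 6 = 25/4 ≈ $6.25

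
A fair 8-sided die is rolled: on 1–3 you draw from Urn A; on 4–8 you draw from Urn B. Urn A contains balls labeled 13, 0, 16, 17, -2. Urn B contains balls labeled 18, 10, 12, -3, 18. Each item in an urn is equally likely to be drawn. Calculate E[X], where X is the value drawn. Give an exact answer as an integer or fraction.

E[X | Urn A] = (13 + 0 + 16 + 17 − 2)/5 = 44/5
E[X | Urn B] = (18 + 10 + 12 − 3 + 18)/5 = 11
E[X] = (3/8)·44/5 + (5/8)·11 = 407/40

407/40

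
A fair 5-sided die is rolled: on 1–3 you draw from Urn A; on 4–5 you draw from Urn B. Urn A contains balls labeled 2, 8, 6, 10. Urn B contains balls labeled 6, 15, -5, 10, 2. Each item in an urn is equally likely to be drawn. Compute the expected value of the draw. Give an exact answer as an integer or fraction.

E[X | Urn A] = (2 + 8 + 6 + 10)/4 = 13/2
E[X | Urn B] = (6 + 15 − 5 + 10 + 2)/5 = 28/5
E[X] = (3/5)·13/2 + (2/5)·28/5 = 307/50

307/50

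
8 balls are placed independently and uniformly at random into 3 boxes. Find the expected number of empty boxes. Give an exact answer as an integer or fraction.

256/2187

Let Xⱼ=1 if box j is empty. P(Xⱼ=1) = ((3-1)/3)^8 = 256/6561.
By linearity, E[#empty] = 3·256/6561 = 256/2187.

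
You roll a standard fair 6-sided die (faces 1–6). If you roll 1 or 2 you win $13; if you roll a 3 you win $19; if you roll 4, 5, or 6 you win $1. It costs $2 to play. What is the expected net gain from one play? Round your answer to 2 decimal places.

$6.00

E[payout] = (1/2)·1 + (1/3)·13 + (1/6)·19 = 8
Expected profit = 8 − 2 = 6 ≈ $6.00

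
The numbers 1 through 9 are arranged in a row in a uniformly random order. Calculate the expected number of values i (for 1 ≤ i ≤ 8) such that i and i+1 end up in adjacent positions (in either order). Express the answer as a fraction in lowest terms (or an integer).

16/9

For each i ∈ {1,…,8}, let Xᵢ = 1 if i and i+1 are adjacent. P(Xᵢ=1) = 2·(9−1)!/9! = 2/9.
By linearity, E[ΣXᵢ] = (8)·(2/9) = 16/9.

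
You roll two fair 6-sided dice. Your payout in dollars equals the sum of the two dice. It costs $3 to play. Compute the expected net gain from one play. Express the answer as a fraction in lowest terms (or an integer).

$4

Distribution of the sum of the two dice: 2 w.p. 1/36, 3 w.p. 1/18, 4 w.p. 1/12, 5 w.p. 1/9, 6 w.p. 5/36, 7 w.p. 1/6, …
E[payout] = (1/36)·2 + (1/18)·3 + (1/12)·4 + (1/9)·5 + (5/36)·6 + (1/6)·7 + (5/36)·8 + (1/9)·9 + (1/12)·10 + (1/18)·11 + (1/36)·12 = 7
Expected profit = 7 − 3 = 4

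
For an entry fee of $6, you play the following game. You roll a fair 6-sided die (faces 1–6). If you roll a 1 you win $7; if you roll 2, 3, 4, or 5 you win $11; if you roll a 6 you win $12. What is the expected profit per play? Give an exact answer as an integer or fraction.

E[payout] = (1/6)·7 + (2/3)·11 + (1/6)·12 = 21/2
Expected profit = 21/2 − 6 = 9/2

9/2 dollars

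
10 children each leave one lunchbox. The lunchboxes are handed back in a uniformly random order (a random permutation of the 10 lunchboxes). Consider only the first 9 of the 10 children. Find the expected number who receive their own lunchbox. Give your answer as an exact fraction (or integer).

9/10

Let Xᵢ = 1 if person i gets their own lunchbox. For each i, P(Xᵢ=1) = 1/10.
By linearity of expectation, E[X₁+…+X_9] = 9·(1/10) = 9/10.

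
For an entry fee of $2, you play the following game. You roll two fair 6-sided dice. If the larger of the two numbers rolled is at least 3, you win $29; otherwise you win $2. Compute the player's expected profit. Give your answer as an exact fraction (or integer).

$24

E[payout] = (1/9)·2 + (8/9)·29 = 26
Expected profit = 26 − 2 = 24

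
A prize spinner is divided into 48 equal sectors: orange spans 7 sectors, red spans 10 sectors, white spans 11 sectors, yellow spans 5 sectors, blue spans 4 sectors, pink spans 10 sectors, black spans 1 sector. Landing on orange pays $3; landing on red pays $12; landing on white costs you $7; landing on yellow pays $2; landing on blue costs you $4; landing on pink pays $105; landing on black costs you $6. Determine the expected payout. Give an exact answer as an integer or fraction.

E[payout] = (7/48)·3 + (10/48)·12 + (11/48)·(-7) + (5/48)·2 + (4/48)·(-4) + (10/48)·105 + (1/48)·(-6) = 551/24

551/24 dollars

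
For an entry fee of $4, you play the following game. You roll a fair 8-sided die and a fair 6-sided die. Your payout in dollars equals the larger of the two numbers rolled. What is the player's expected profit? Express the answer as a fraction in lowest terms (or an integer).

Distribution of the larger of the two numbers rolled: 1 w.p. 1/48, 2 w.p. 1/16, 3 w.p. 5/48, 4 w.p. 7/48, 5 w.p. 3/16, 6 w.p. 11/48, …
E[payout] = (1/48)·1 + (1/16)·2 + (5/48)·3 + (7/48)·4 + (3/16)·5 + (11/48)·6 + (1/8)·7 + (1/8)·8 = 251/48
Expected profit = 251/48 − 4 = 59/48

59/48 dollars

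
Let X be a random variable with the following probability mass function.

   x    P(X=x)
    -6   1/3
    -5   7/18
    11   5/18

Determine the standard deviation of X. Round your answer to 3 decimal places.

E[X] = -8/9, E[X²] = 166/3
Var(X) = E[X²] − (E[X])² = 166/3 − 64/81 = 4418/81
SD(X) = √(4418/81) ≈ 7.385

7.385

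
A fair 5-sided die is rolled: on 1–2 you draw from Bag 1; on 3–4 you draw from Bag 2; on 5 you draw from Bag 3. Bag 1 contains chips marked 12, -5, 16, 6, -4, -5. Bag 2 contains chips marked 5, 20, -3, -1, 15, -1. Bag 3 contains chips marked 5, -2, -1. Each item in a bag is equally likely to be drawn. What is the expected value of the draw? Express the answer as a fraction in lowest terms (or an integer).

E[X | Bag 1] = (12 − 5 + 16 + 6 − 4 − 5)/6 = 10/3
E[X | Bag 2] = (5 + 20 − 3 − 1 + 15 − 1)/6 = 35/6
E[X | Bag 3] = (5 − 2 − 1)/3 = 2/3
E[X] = (2/5)·10/3 + (2/5)·35/6 + (1/5)·2/3 = 19/5

19/5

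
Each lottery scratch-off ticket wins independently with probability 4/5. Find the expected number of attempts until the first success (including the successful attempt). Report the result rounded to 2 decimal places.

1.25

For a geometric distribution, E[trials] = 1/p = 1/(4/5) = 5/4.
≈ 1.25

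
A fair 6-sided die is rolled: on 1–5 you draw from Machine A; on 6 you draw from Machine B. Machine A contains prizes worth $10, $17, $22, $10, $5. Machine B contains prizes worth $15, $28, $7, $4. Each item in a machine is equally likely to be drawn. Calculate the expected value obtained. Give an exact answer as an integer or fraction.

155/12 dollars

E[X | Machine A] = (10 + 17 + 22 + 10 + 5)/5 = 64/5
E[X | Machine B] = (15 + 28 + 7 + 4)/4 = 27/2
E[X] = (5/6)·64/5 + (1/6)·27/2 = 155/12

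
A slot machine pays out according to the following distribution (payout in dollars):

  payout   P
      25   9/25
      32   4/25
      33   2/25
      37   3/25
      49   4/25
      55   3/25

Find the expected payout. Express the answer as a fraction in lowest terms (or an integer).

891/25 dollars

E[X] = (9/25)·25 + (4/25)·32 + (2/25)·33 + (3/25)·37 + (4/25)·49 + (3/25)·55
     = 891/25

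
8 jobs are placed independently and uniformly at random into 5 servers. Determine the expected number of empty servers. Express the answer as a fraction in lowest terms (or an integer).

Let Xⱼ=1 if server j is empty. P(Xⱼ=1) = ((5-1)/5)^8 = 65536/390625.
By linearity, E[#empty] = 5·65536/390625 = 65536/78125.

65536/78125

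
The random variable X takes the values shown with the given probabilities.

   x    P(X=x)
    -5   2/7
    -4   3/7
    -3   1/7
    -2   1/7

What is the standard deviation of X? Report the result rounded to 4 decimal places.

E[X] = -27/7, E[X²] = 111/7
Var(X) = E[X²] − (E[X])² = 111/7 − 729/49 = 48/49
SD(X) = √(48/49) ≈ 0.9897

0.9897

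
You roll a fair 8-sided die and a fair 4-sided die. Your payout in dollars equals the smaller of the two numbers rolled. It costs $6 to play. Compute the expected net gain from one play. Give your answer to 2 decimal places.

Distribution of the smaller of the two numbers rolled: 1 w.p. 11/32, 2 w.p. 9/32, 3 w.p. 7/32, 4 w.p. 5/32
E[payout] = (11/32)·1 + (9/32)·2 + (7/32)·3 + (5/32)·4 = 35/16
Expected profit = 35/16 − 6 = -61/16 ≈ -$3.81

-$3.81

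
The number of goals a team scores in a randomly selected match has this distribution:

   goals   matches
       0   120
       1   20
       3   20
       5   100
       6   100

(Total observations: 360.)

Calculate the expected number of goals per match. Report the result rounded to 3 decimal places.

Total = 360, so P(goals=0) = 120/360, etc.
E[X] = (1/3)·0 + (1/18)·1 + (1/18)·3 + (5/18)·5 + (5/18)·6
     = 59/18 ≈ 3.278

3.278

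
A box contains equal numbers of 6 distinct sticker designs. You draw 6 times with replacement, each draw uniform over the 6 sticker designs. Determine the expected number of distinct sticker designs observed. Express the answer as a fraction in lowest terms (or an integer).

31031/7776

Let Xⱼ=1 if type j appears at least once. P(Xⱼ=1) = 1 − ((6−1)/6)^6 = 31031/46656.
E[#distinct] = 6·31031/46656 = 31031/7776.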